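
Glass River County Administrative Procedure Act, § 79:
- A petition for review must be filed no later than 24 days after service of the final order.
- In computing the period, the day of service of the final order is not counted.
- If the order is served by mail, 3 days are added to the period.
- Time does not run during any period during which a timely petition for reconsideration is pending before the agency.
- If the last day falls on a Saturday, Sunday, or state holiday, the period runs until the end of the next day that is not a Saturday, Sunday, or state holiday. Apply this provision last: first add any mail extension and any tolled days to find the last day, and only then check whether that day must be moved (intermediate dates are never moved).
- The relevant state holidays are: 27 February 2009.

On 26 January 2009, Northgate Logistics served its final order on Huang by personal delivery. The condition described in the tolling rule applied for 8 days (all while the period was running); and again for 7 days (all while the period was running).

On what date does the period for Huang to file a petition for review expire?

24 days after 26 January 2009 is February 19, 2009.
Service was not by mail, so no mail extension applies.
Tolling adds 8 days: February 19, 2009 + 8 days = February 27, 2009.
Tolling adds 7 days: February 27, 2009 + 7 days = March 6, 2009.
March 6, 2009 is a Friday and not a state holiday, so no extension applies.

March 6, 2009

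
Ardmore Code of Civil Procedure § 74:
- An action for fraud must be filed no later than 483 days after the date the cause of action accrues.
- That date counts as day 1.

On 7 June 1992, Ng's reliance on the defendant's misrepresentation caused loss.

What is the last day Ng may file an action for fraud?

October 2, 1993

Counting 7 June 1992 as day 1, day 483 is October 2, 1993.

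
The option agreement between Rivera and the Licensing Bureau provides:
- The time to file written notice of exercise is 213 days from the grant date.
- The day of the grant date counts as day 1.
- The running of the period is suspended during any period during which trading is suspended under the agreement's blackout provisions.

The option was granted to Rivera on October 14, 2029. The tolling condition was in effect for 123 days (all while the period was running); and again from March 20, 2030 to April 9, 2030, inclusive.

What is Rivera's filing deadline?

Counting October 14, 2029 as day 1, day 213 is May 14, 2030.
Tolling adds 123 days: May 14, 2030 + 123 days = September 14, 2030.
From March 20, 2030 through April 9, 2030 inclusive is 21 days; tolling adds 21 days: September 14, 2030 + 21 days = October 5, 2030.

October 5, 2030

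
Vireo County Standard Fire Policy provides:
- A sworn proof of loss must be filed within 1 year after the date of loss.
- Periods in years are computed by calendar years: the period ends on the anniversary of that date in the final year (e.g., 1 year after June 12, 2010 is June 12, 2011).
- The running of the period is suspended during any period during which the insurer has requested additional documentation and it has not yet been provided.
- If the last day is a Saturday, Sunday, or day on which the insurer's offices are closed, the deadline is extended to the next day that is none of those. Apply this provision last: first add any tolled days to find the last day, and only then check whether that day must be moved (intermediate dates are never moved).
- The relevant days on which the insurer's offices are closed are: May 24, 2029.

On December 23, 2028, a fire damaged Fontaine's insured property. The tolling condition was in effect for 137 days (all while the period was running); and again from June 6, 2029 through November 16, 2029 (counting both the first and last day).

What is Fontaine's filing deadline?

1 year after December 23, 2028 is December 23, 2029.
Tolling adds 137 days: December 23, 2029 + 137 days = May 9, 2030.
From June 6, 2029 through November 16, 2029 inclusive is 164 days; tolling adds 164 days: May 9, 2030 + 164 days = October 20, 2030.
October 20, 2030 is Sunday. The next qualifying day is October 21, 2030.

October 21, 2030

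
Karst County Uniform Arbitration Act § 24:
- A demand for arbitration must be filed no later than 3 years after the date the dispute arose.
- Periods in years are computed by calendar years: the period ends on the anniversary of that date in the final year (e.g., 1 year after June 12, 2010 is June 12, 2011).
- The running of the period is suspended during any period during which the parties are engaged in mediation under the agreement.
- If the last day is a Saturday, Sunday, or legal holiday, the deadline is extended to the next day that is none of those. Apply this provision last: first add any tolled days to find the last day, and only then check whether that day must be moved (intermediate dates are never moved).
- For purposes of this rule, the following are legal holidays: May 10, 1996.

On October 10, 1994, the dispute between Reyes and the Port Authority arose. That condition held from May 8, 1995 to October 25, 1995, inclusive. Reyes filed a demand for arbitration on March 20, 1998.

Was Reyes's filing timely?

3 years after October 10, 1994 is October 10, 1997.
From May 8, 1995 through October 25, 1995 inclusive is 171 days; tolling adds 171 days: October 10, 1997 + 171 days = March 30, 1998.
March 30, 1998 is a Monday and not a legal holiday, so no extension applies.
The deadline is March 30, 1998; the filing on March 20, 1998 is on or before that date.

Yes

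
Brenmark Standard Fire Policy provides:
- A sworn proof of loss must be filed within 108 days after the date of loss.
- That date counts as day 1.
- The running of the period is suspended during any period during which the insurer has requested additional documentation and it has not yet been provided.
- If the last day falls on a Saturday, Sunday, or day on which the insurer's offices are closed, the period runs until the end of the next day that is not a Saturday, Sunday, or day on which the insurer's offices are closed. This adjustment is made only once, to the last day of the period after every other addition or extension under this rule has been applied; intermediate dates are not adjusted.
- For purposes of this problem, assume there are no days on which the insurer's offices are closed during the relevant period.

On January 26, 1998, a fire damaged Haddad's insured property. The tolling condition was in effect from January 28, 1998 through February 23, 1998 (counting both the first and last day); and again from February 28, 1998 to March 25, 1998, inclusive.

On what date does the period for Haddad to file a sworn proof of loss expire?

Counting January 26, 1998 as day 1, day 108 is May 13, 1998.
From January 28, 1998 through February 23, 1998 inclusive is 27 days; tolling adds 27 days: May 13, 1998 + 27 days = June 9, 1998.
From February 28, 1998 through March 25, 1998 inclusive is 26 days; tolling adds 26 days: June 9, 1998 + 26 days = July 5, 1998.
July 5, 1998 is Sunday. The next qualifying day is July 6, 1998.

July 6, 1998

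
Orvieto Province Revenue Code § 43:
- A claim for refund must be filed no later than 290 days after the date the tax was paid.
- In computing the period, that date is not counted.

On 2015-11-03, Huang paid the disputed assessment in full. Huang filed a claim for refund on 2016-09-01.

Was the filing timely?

No

290 days after 2015-11-03 is August 19, 2016.
The deadline is August 19, 2016; the filing on September 1, 2016 is after that date.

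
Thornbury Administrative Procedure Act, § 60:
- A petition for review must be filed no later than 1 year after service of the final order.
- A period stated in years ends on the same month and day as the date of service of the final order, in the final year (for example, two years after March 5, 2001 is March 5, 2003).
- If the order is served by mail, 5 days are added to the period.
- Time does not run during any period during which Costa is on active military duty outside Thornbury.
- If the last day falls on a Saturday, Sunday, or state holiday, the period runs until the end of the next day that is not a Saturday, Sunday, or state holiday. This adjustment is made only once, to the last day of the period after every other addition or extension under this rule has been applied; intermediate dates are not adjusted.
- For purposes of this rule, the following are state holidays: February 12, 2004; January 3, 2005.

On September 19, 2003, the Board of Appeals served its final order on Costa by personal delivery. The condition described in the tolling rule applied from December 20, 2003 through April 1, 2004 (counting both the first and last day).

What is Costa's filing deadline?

1 year after September 19, 2003 is September 19, 2004.
Service was not by mail, so no mail extension applies.
From December 20, 2003 through April 1, 2004 inclusive is 104 days; tolling adds 104 days: September 19, 2004 + 104 days = January 1, 2005.
January 1, 2005 is Saturday; January 2, 2005 is Sunday; January 3, 2005 is a listed holiday. The next qualifying day is January 4, 2005.

January 4, 2005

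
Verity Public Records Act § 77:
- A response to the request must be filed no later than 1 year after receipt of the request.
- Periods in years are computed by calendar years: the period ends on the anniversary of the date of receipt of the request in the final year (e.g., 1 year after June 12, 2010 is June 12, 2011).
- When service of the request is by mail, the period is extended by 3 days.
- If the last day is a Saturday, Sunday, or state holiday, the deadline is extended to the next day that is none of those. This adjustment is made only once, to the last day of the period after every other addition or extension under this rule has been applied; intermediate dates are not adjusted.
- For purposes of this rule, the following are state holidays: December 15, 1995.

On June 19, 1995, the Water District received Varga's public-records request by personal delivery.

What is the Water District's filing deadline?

June 19, 1996

1 year after June 19, 1995 is June 19, 1996.
Service was not by mail, so no mail extension applies.
June 19, 1996 is a Wednesday and not a state holiday, so no extension applies.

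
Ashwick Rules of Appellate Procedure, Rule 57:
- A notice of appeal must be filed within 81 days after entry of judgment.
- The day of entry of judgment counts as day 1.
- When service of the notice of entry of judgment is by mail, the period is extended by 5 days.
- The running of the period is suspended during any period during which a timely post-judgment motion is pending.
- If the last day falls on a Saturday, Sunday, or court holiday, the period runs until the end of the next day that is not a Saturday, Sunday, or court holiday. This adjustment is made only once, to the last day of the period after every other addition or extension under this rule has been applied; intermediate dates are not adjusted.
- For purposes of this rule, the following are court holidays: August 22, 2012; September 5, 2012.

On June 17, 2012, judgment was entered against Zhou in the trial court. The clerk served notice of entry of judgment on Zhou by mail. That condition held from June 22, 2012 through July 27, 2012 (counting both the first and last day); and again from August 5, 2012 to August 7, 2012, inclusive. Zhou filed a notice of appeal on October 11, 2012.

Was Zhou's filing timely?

Yes

Counting June 17, 2012 as day 1, day 81 is September 5, 2012.
Service was by mail, adding 5 days: September 5, 2012 + 5 days = September 10, 2012.
From June 22, 2012 through July 27, 2012 inclusive is 36 days; tolling adds 36 days: September 10, 2012 + 36 days = October 16, 2012.
From August 5, 2012 through August 7, 2012 inclusive is 3 days; tolling adds 3 days: October 16, 2012 + 3 days = October 19, 2012.
October 19, 2012 is a Friday and not a court holiday, so no extension applies.
The deadline is October 19, 2012; the filing on October 11, 2012 is on or before that date.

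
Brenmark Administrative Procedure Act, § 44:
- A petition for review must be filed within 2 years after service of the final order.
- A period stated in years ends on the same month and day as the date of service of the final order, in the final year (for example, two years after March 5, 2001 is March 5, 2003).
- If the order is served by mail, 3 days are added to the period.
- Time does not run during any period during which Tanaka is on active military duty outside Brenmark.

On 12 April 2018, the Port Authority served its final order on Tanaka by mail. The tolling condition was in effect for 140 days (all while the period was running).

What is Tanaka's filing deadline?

September 2, 2020

2 years after 12 April 2018 is April 12, 2020.
Service was by mail, adding 3 days: April 12, 2020 + 3 days = April 15, 2020.
Tolling adds 140 days: April 15, 2020 + 140 days = September 2, 2020.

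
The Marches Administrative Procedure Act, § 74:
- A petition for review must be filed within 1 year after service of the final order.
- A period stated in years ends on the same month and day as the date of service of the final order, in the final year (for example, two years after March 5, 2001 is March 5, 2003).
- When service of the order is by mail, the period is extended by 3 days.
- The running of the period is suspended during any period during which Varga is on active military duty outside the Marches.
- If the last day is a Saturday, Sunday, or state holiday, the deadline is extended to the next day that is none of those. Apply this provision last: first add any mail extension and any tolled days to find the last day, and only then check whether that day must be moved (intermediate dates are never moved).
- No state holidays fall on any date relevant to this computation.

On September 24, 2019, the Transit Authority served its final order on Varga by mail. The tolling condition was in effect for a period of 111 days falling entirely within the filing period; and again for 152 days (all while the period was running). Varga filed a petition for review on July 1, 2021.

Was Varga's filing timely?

No

1 year after September 24, 2019 is September 24, 2020.
Service was by mail, adding 3 days: September 24, 2020 + 3 days = September 27, 2020.
Tolling adds 111 days: September 27, 2020 + 111 days = January 16, 2021.
Tolling adds 152 days: January 16, 2021 + 152 days = June 17, 2021.
June 17, 2021 is a Thursday and not a state holiday, so no extension applies.
The deadline is June 17, 2021; the filing on July 1, 2021 is after that date.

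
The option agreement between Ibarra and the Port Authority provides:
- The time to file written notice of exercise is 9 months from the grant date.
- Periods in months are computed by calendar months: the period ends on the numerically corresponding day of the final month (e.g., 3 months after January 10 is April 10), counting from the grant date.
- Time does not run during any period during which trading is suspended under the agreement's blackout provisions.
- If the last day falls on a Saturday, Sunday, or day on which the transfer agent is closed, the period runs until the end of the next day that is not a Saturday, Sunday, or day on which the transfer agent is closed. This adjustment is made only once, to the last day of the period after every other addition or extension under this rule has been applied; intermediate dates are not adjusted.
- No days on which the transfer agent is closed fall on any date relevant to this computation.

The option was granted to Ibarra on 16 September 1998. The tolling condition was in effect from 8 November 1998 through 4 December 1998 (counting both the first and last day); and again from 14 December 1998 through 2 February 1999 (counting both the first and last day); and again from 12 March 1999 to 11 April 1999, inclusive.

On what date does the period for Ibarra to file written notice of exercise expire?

9 months after 16 September 1998 is June 16, 1999.
From November 8, 1998 through December 4, 1998 inclusive is 27 days; tolling adds 27 days: June 16, 1999 + 27 days = July 13, 1999.
From December 14, 1998 through February 2, 1999 inclusive is 51 days; tolling adds 51 days: July 13, 1999 + 51 days = September 2, 1999.
From March 12, 1999 through April 11, 1999 inclusive is 31 days; tolling adds 31 days: September 2, 1999 + 31 days = October 3, 1999.
October 3, 1999 is Sunday. The next qualifying day is October 4, 1999.

October 4, 1999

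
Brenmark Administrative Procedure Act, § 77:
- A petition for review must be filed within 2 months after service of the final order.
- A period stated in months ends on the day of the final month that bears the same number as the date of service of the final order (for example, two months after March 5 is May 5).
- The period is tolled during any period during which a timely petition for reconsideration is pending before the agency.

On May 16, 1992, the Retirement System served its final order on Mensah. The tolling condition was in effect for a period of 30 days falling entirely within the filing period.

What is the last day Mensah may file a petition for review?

August 15, 1992

2 months after May 16, 1992 is July 16, 1992.
Tolling adds 30 days: July 16, 1992 + 30 days = August 15, 1992.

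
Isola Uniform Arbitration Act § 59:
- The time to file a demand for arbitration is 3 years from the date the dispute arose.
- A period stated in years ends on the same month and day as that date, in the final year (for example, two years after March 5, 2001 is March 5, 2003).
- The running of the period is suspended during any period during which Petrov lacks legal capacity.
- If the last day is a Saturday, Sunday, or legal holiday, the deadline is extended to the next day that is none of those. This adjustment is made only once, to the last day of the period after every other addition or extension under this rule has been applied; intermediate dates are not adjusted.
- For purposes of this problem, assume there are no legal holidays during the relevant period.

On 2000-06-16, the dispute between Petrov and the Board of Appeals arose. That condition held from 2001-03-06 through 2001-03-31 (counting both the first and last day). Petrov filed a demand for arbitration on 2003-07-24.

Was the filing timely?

No

3 years after 2000-06-16 is June 16, 2003.
From March 6, 2001 through March 31, 2001 inclusive is 26 days; tolling adds 26 days: June 16, 2003 + 26 days = July 12, 2003.
July 12, 2003 is Saturday; July 13, 2003 is Sunday. The next qualifying day is July 14, 2003.
The deadline is July 14, 2003; the filing on July 24, 2003 is after that date.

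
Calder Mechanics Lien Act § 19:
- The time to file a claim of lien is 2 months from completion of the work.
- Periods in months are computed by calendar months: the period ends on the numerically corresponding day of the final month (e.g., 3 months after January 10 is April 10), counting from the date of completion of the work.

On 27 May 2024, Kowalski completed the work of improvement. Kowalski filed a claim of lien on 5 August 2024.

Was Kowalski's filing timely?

2 months after 27 May 2024 is July 27, 2024.
The deadline is July 27, 2024; the filing on August 5, 2024 is after that date.

No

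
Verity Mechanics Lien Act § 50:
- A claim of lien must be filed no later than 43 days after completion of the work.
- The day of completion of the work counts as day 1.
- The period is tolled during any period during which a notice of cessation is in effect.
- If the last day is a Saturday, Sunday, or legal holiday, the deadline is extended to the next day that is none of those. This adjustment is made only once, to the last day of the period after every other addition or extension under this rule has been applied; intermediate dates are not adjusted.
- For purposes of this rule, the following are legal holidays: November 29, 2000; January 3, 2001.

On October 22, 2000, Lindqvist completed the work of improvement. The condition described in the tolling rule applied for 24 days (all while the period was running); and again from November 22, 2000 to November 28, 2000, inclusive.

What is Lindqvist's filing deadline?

Counting October 22, 2000 as day 1, day 43 is December 3, 2000.
Tolling adds 24 days: December 3, 2000 + 24 days = December 27, 2000.
From November 22, 2000 through November 28, 2000 inclusive is 7 days; tolling adds 7 days: December 27, 2000 + 7 days = January 3, 2001.
January 3, 2001 is a listed holiday. The next qualifying day is January 4, 2001.

January 4, 2001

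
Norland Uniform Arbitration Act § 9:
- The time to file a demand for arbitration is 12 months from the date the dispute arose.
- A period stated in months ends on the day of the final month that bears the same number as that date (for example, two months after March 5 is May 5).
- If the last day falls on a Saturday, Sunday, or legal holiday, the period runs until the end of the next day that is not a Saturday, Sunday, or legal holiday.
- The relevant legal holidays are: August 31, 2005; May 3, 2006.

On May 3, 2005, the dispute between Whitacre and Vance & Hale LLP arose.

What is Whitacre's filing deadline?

12 months after May 3, 2005 is May 3, 2006.
May 3, 2006 is a listed holiday. The next qualifying day is May 4, 2006.

May 4, 2006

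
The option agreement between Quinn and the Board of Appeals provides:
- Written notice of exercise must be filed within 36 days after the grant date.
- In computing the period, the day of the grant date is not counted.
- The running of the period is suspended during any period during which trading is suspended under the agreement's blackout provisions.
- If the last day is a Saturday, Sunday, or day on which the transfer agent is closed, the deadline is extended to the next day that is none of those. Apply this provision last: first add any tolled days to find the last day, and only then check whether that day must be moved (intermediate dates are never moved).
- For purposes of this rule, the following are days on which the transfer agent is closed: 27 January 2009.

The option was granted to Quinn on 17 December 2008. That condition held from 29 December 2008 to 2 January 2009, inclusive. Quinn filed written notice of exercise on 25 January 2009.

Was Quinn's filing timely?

36 days after 17 December 2008 is January 22, 2009.
From December 29, 2008 through January 2, 2009 inclusive is 5 days; tolling adds 5 days: January 22, 2009 + 5 days = January 27, 2009.
January 27, 2009 is a listed holiday. The next qualifying day is January 28, 2009.
The deadline is January 28, 2009; the filing on January 25, 2009 is on or before that date.

Yes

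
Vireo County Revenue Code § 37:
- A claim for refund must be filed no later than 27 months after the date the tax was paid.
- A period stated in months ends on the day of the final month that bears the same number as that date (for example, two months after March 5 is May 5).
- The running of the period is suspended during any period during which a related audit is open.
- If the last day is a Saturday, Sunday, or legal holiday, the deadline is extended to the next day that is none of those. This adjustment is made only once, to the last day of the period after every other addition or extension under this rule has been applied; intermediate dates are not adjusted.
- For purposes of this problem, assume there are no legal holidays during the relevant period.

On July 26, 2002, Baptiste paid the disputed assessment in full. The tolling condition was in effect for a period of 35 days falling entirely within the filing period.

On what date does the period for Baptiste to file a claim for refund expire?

27 months after July 26, 2002 is October 26, 2004.
Tolling adds 35 days: October 26, 2004 + 35 days = November 30, 2004.
November 30, 2004 is a Tuesday and not a legal holiday, so no extension applies.

November 30, 2004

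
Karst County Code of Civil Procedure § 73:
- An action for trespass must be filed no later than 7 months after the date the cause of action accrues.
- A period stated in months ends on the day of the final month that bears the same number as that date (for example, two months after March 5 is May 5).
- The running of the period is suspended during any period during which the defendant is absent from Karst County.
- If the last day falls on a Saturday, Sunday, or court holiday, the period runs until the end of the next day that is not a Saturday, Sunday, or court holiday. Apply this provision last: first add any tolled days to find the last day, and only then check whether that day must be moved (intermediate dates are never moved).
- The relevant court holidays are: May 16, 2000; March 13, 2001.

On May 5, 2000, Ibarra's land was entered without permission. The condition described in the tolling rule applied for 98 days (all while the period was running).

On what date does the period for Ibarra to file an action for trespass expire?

7 months after May 5, 2000 is December 5, 2000.
Tolling adds 98 days: December 5, 2000 + 98 days = March 13, 2001.
March 13, 2001 is a listed holiday. The next qualifying day is March 14, 2001.

March 14, 2001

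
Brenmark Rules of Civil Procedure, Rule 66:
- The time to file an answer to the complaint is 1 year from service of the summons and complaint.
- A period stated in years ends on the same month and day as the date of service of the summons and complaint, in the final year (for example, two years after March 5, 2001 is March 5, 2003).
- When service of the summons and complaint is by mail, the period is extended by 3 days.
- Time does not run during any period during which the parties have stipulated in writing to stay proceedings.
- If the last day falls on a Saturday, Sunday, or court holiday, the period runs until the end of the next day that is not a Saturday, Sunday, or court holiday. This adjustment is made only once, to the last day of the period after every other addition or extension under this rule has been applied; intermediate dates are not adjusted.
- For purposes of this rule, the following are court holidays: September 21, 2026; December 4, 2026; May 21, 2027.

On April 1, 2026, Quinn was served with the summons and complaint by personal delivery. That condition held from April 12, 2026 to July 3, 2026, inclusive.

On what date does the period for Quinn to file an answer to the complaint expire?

June 23, 2027

1 year after April 1, 2026 is April 1, 2027.
Service was not by mail, so no mail extension applies.
From April 12, 2026 through July 3, 2026 inclusive is 83 days; tolling adds 83 days: April 1, 2027 + 83 days = June 23, 2027.
June 23, 2027 is a Wednesday and not a court holiday, so no extension applies.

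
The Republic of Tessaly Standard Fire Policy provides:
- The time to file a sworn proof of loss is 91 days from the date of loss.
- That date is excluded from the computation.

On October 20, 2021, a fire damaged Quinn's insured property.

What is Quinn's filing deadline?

January 19, 2022

91 days after October 20, 2021 is January 19, 2022.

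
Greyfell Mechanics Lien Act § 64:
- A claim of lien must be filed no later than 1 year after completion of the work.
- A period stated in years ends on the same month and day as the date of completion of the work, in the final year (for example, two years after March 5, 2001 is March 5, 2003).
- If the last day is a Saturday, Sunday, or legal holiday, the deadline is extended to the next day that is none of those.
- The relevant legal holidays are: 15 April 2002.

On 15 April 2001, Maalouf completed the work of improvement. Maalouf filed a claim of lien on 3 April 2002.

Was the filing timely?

1 year after 15 April 2001 is April 15, 2002.
April 15, 2002 is a listed holiday. The next qualifying day is April 16, 2002.
The deadline is April 16, 2002; the filing on April 3, 2002 is on or before that date.

Yes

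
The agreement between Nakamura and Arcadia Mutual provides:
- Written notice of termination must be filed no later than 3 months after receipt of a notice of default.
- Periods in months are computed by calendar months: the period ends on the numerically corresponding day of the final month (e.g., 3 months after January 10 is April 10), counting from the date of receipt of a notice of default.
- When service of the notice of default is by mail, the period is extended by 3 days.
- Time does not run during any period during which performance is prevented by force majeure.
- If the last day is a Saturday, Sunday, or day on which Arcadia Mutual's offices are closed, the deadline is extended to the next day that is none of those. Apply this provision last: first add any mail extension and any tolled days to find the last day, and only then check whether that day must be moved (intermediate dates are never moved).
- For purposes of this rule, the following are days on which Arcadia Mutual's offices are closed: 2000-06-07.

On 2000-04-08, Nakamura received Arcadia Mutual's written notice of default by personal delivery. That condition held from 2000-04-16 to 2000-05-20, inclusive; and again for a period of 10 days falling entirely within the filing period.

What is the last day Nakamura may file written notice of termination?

August 22, 2000

3 months after 2000-04-08 is July 8, 2000.
Service was not by mail, so no mail extension applies.
From April 16, 2000 through May 20, 2000 inclusive is 35 days; tolling adds 35 days: July 8, 2000 + 35 days = August 12, 2000.
Tolling adds 10 days: August 12, 2000 + 10 days = August 22, 2000.
August 22, 2000 is a Tuesday and not a day on which Arcadia Mutual's offices are closed, so no extension applies.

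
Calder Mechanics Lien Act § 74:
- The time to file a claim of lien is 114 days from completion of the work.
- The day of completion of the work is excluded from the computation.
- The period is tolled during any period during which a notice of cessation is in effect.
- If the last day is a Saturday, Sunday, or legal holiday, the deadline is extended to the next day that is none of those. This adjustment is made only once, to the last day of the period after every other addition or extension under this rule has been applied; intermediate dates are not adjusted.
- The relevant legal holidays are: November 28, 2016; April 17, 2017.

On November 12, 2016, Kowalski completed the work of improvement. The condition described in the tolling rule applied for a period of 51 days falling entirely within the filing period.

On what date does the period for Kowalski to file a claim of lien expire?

April 26, 2017

114 days after November 12, 2016 is March 6, 2017.
Tolling adds 51 days: March 6, 2017 + 51 days = April 26, 2017.
April 26, 2017 is a Wednesday and not a legal holiday, so no extension applies.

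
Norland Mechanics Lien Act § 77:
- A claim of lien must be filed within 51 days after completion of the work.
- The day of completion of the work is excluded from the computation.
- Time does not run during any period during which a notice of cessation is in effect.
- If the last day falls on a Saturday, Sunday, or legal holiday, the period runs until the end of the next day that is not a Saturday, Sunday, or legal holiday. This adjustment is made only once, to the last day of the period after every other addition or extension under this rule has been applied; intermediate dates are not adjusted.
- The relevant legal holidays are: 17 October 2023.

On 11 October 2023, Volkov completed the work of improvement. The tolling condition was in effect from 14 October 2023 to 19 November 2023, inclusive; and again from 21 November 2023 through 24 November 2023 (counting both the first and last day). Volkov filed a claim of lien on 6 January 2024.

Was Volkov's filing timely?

51 days after 11 October 2023 is December 1, 2023.
From October 14, 2023 through November 19, 2023 inclusive is 37 days; tolling adds 37 days: December 1, 2023 + 37 days = January 7, 2024.
From November 21, 2023 through November 24, 2023 inclusive is 4 days; tolling adds 4 days: January 7, 2024 + 4 days = January 11, 2024.
January 11, 2024 is a Thursday and not a legal holiday, so no extension applies.
The deadline is January 11, 2024; the filing on January 6, 2024 is on or before that date.

Yes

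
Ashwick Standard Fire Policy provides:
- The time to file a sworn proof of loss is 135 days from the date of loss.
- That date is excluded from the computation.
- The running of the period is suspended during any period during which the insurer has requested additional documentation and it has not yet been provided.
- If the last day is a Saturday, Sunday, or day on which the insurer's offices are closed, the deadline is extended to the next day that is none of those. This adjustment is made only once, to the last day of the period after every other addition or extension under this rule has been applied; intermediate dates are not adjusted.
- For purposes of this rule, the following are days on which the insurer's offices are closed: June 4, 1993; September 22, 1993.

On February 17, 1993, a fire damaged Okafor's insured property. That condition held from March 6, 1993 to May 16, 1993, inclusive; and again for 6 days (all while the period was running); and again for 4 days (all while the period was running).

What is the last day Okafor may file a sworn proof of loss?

135 days after February 17, 1993 is July 2, 1993.
From March 6, 1993 through May 16, 1993 inclusive is 72 days; tolling adds 72 days: July 2, 1993 + 72 days = September 12, 1993.
Tolling adds 6 days: September 12, 1993 + 6 days = September 18, 1993.
Tolling adds 4 days: September 18, 1993 + 4 days = September 22, 1993.
September 22, 1993 is a listed holiday. The next qualifying day is September 23, 1993.

September 23, 1993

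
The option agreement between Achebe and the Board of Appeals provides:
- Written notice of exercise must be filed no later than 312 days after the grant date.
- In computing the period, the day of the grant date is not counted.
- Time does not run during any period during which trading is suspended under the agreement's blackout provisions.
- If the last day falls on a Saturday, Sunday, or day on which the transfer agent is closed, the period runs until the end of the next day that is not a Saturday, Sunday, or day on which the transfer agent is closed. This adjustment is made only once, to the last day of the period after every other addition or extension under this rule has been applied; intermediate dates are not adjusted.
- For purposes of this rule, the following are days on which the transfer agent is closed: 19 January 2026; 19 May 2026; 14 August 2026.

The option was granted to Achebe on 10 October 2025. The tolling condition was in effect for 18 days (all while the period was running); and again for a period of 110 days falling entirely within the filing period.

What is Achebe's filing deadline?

312 days after 10 October 2025 is August 18, 2026.
Tolling adds 18 days: August 18, 2026 + 18 days = September 5, 2026.
Tolling adds 110 days: September 5, 2026 + 110 days = December 24, 2026.
December 24, 2026 is a Thursday and not a day on which the transfer agent is closed, so no extension applies.

December 24, 2026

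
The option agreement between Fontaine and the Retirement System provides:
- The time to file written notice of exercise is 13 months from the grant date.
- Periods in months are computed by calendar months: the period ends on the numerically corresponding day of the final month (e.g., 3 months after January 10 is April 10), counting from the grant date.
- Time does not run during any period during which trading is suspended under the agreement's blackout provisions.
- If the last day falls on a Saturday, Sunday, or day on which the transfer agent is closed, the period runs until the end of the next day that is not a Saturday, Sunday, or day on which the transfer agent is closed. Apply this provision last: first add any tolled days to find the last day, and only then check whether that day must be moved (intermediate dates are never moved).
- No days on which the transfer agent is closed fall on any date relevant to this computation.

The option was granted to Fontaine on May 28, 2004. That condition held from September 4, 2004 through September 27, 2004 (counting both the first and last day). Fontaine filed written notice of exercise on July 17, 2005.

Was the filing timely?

13 months after May 28, 2004 is June 28, 2005.
From September 4, 2004 through September 27, 2004 inclusive is 24 days; tolling adds 24 days: June 28, 2005 + 24 days = July 22, 2005.
July 22, 2005 is a Friday and not a day on which the transfer agent is closed, so no extension applies.
The deadline is July 22, 2005; the filing on July 17, 2005 is on or before that date.

Yes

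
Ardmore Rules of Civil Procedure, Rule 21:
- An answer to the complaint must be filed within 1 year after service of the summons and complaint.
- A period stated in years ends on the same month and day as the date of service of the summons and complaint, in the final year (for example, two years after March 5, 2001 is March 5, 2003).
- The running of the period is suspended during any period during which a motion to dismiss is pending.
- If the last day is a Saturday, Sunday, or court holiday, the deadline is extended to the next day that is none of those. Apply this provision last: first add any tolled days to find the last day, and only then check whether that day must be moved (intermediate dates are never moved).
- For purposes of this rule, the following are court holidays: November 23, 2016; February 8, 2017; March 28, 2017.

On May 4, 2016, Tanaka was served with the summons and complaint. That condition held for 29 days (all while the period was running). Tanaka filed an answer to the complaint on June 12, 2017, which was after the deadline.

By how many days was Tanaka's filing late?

1 year after May 4, 2016 is May 4, 2017.
Tolling adds 29 days: May 4, 2017 + 29 days = June 2, 2017.
June 2, 2017 is a Friday and not a court holiday, so no extension applies.
The deadline is June 2, 2017; from June 2, 2017 to June 12, 2017 is 10 days.

10 days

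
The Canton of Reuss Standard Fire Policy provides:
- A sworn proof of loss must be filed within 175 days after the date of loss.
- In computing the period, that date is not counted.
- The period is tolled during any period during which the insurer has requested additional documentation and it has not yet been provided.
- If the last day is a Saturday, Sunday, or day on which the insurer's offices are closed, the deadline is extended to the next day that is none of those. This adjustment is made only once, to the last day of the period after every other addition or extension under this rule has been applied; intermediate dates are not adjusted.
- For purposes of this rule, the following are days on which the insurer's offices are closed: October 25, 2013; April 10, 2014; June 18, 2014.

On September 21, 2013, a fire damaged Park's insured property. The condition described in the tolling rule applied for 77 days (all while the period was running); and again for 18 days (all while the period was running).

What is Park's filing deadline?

175 days after September 21, 2013 is March 15, 2014.
Tolling adds 77 days: March 15, 2014 + 77 days = May 31, 2014.
Tolling adds 18 days: May 31, 2014 + 18 days = June 18, 2014.
June 18, 2014 is a listed holiday. The next qualifying day is June 19, 2014.

June 19, 2014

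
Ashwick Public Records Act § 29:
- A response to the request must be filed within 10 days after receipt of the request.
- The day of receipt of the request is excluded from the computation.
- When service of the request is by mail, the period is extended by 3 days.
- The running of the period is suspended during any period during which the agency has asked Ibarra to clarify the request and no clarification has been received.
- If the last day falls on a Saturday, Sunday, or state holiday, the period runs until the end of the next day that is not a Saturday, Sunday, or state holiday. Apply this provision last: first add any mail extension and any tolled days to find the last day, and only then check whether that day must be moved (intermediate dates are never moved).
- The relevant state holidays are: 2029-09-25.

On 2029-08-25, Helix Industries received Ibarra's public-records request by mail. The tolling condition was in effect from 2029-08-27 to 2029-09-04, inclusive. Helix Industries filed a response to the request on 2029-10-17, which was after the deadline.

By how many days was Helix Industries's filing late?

10 days after 2029-08-25 is September 4, 2029.
Service was by mail, adding 3 days: September 4, 2029 + 3 days = September 7, 2029.
From August 27, 2029 through September 4, 2029 inclusive is 9 days; tolling adds 9 days: September 7, 2029 + 9 days = September 16, 2029.
September 16, 2029 is Sunday. The next qualifying day is September 17, 2029.
The deadline is September 17, 2029; from September 17, 2029 to October 17, 2029 is 30 days.

30 days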